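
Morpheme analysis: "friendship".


Word: "friendship"
Morphemes: friend | -ship
Each morpheme carries meaning
= 2 morphemes


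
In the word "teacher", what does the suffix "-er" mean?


Suffix: -er
Example: teacher = teach + -er
Meaning = one who / more


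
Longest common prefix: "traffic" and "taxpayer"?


Word 1: "traffic"
Word 2: "taxpayer"
Comparing from start:
  Pos 0: 't' == 't'
  Pos 1: 'r' != 'a' (stop)
LCP = "t" (length 1)


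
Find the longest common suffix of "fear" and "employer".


Word 1: "fear"
Word 2: "employer"
Comparing from end:
  Pos -1: 'r' == 'r'
  Pos -2: 'a' != 'e' (stop)
LCS = "r" (length 1)


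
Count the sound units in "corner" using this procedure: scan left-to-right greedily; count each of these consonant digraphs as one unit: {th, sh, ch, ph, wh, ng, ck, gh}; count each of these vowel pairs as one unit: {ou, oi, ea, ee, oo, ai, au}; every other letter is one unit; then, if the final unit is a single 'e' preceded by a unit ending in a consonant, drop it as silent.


Word: "corner" (6 letters)
Left-to-right scan:
  1. 'c' (letter)
  2. 'o' (letter)
  3. 'r' (letter)
  4. 'n' (letter)
  5. 'e' (letter)
  6. 'r' (letter)
Units from scan: 6
Sound units = 6 units


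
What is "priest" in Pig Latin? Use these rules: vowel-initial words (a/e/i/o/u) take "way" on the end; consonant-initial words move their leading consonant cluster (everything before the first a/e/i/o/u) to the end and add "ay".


Word: "priest"
Starts with consonant(s) → move to end, add 'ay'
Consonant cluster: "pr"
Pig Latin = "iestpray"


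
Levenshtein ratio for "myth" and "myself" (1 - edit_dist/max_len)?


Word 1: "myth" (length 4)
Word 2: "myself" (length 6)
One optimal edit sequence:
  1. keep 'm'
  2. keep 'y'
  3. insert 's'  (+1)
  4. insert 'e'  (+1)
  5. substitute 't' -> 'l'  (+1)
  6. substitute 'h' -> 'f'  (+1)
Edit distance = 4
Max length = max(4, 6) = 6
Similarity = 1 - 4/6
= 0.3333


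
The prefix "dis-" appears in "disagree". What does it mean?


Prefix: dis-
As in: disagree -> dis- + agree
Meaning = not / opposite


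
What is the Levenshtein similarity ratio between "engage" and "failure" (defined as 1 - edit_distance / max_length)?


Word 1: "engage" (length 6)
Word 2: "failure" (length 7)
One optimal edit sequence:
  1. insert 'f'  (+1)
  2. substitute 'e' -> 'a'  (+1)
  3. substitute 'n' -> 'i'  (+1)
  4. substitute 'g' -> 'l'  (+1)
  5. substitute 'a' -> 'u'  (+1)
  6. substitute 'g' -> 'r'  (+1)
  7. keep 'e'
Edit distance = 6
Max length = max(6, 7) = 7
Similarity = 1 - 6/7
= 0.1429


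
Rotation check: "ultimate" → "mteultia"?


Word: "ultimate", Candidate: "mteultia"
Method: check if candidate is substring of word+word
"ultimateultimate" contains "mteultia"? No
Is rotation = No


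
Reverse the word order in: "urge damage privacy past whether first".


Original: "urge damage privacy past whether first"
Words (1..n): urge | damage | privacy | past | whether | first
Reversed (n..1): first | whether | past | privacy | damage | urge
Result = "first whether past privacy damage urge"


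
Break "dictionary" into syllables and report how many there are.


Word: "dictionary"
Syllable breakdown: dic | tion | ar | y
Counting: 4 parts
= 4 syllables


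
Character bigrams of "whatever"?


Word: "whatever" (length 8)
Number of bigrams = 8 - 2 + 1 = 7
  Position 0: "wh"
  Position 1: "ha"
  Position 2: "at"
  Position 3: "te"
  Position 4: "ev"
  Position 5: "ve"
  Position 6: "er"
Bigrams = "wh", "ha", "at", "te", "ev", "ve", "er"


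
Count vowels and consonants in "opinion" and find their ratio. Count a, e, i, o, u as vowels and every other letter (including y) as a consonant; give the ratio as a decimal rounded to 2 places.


Word: "opinion"
Vowels (a,e,i,o,u): 4
Consonants: 3
Ratio = 4/3
= 1.33


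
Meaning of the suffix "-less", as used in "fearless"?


Suffix: -less
Example: fearless (fear + -less)
Meaning = without


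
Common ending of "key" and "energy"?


Word 1: "key"
Word 2: "energy"
Comparing from end:
  Pos -1: 'y' == 'y'
  Pos -2: 'e' != 'g' (stop)
LCS = "y" (length 1)


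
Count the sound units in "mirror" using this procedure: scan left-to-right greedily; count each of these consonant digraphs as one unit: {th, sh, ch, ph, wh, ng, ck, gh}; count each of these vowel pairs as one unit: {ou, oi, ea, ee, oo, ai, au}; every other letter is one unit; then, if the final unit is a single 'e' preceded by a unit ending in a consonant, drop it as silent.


Word: "mirror" (6 letters)
Left-to-right scan:
  1. 'm' (letter)
  2. 'i' (letter)
  3. 'r' (letter)
  4. 'r' (letter)
  5. 'o' (letter)
  6. 'r' (letter)
Units from scan: 6
Sound units = 6 units


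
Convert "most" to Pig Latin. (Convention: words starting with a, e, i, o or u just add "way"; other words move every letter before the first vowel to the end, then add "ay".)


Word: "most"
Starts with consonant(s) → move to end, add 'ay'
Consonant cluster: "m"
Pig Latin = "ostmay"


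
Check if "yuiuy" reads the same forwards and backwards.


Word: "yuiuy"
Reversed: "yuiuy"
Forward == Backward? yuiuy == yuiuy
Palindrome = Yes


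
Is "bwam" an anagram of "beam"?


Word 1: "beam" → sorted: abem
Word 2: "bwam" → sorted: abmw
Same letters? abem != abmw
Anagram = No


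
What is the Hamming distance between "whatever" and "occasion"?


Comparing character by character (same length = 8):
  Pos 0: 'w' vs 'o' !=
  Pos 1: 'h' vs 'c' !=
  Pos 2: 'a' vs 'c' !=
  Pos 3: 't' vs 'a' !=
  Pos 4: 'e' vs 's' !=
  Pos 5: 'v' vs 'i' !=
  Pos 6: 'e' vs 'o' !=
  Pos 7: 'r' vs 'n' !=
Hamming distance = 8


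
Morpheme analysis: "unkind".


Word: "unkind"
Morphemes: un- + kind
Each morpheme carries meaning
= 2 morphemes


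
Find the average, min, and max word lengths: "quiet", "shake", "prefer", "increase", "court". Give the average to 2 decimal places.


Lengths: "quiet"=5, "shake"=5, "prefer"=6, "increase"=8, "court"=5
Sum = 29, Count = 5
Average = 29/5 = 5.80
= avg=5.80, min=5, max=8


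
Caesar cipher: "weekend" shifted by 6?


Word: "weekend"
Shift: 6
Each letter → (letter + shift) mod 26:
  'w' (22) + 6 = 2 → 'c'
  'e' (4) + 6 = 10 → 'k'
  'e' (4) + 6 = 10 → 'k'
  'k' (10) + 6 = 16 → 'q'
  'e' (4) + 6 = 10 → 'k'
  'n' (13) + 6 = 19 → 't'
  'd' (3) + 6 = 9 → 'j'
Result = "ckkqktj"


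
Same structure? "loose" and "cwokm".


Pattern of "loose": [0, 1, 1, 2, 3]
Pattern of "cwokm": [0, 1, 2, 3, 4]
Patterns do not match
Same pattern = No


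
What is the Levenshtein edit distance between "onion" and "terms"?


Word 1: "onion" (length 5)
Word 2: "terms" (length 5)
One optimal edit sequence (insert/delete/substitute each cost 1):
  1. substitute 'o' -> 't'  (+1)
  2. substitute 'n' -> 'e'  (+1)
  3. substitute 'i' -> 'r'  (+1)
  4. substitute 'o' -> 'm'  (+1)
  5. substitute 'n' -> 's'  (+1)
Total edit operations: 5
Edit distance = 5


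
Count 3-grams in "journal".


Word: "journal" (length 7)
Number of 3-grams = length - 3 + 1 = 7 - 3 + 1
= 5


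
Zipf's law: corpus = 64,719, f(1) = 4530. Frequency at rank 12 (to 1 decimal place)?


Zipf's law: f(r) = f(1) / r
f(1) = 4530
f(12) = 4530 / 12
= 377.5 occurrences


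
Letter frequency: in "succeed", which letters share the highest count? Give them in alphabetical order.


Word: "succeed"
Letter counts:
  'c': 2
  'd': 1
  'e': 2
  's': 1
  'u': 1
Maximum count = 2
Most frequent = 'c', 'e' (2 times each)


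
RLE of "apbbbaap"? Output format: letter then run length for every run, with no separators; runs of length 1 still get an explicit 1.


String: "apbbbaap"
Scanning for consecutive runs:
  'a' x 1
  'p' x 1
  'b' x 3
  'a' x 2
  'p' x 1
RLE = "a1p1b3a2p1"


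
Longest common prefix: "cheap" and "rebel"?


Word 1: "cheap"
Word 2: "rebel"
Comparing from start:
  Pos 0: 'c' != 'r' (stop)
LCP = "" (length 0)


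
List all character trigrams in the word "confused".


Word: "confused" (length 8)
Number of trigrams = 8 - 3 + 1 = 6
  Position 0: "con"
  Position 1: "onf"
  Position 2: "nfu"
  Position 3: "fus"
  Position 4: "use"
  Position 5: "sed"
Trigrams = "con", "onf", "nfu", "fus", "use", "sed"


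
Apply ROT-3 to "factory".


Word: "factory"
Shift: 3
Each letter → (letter + shift) mod 26:
  'f' (5) + 3 = 8 → 'i'
  'a' (0) + 3 = 3 → 'd'
  'c' (2) + 3 = 5 → 'f'
  't' (19) + 3 = 22 → 'w'
  'o' (14) + 3 = 17 → 'r'
  'r' (17) + 3 = 20 → 'u'
  'y' (24) + 3 = 1 → 'b'
Result = "idfwrub"


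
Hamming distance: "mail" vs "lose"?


Comparing character by character (same length = 4):
  Pos 0: 'm' vs 'l' !=
  Pos 1: 'a' vs 'o' !=
  Pos 2: 'i' vs 's' !=
  Pos 3: 'l' vs 'e' !=
Hamming distance = 4


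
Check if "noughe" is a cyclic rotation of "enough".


Word: "enough", Candidate: "noughe"
Method: check if candidate is substring of word+word
"enoughenough" contains "noughe"? Yes
Is rotation = Yes


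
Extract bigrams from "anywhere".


Word: "anywhere" (length 8)
Number of bigrams = 8 - 2 + 1 = 7
  Position 0: "an"
  Position 1: "ny"
  Position 2: "yw"
  Position 3: "wh"
  Position 4: "he"
  Position 5: "er"
  Position 6: "re"
Bigrams = "an", "ny", "yw", "wh", "he", "er", "re"


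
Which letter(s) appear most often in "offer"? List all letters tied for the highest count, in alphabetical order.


Word: "offer"
Letter counts:
  'e': 1
  'f': 2
  'o': 1
  'r': 1
Maximum count = 2
Most frequent = 'f' (2 times each)


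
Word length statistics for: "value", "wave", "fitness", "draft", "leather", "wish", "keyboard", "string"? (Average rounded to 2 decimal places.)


Lengths: "value"=5, "wave"=4, "fitness"=7, "draft"=5, "leather"=7, "wish"=4, "keyboard"=8, "string"=6
Sum = 46, Count = 8
Average = 46/8 = 5.75
= avg=5.75, min=4, max=8


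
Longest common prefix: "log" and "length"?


Word 1: "log"
Word 2: "length"
Comparing from start:
  Pos 0: 'l' == 'l'
  Pos 1: 'o' != 'e' (stop)
LCP = "l" (length 1)


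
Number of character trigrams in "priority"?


Word: "priority" (length 8)
Number of 3-grams = length - 3 + 1 = 8 - 3 + 1
= 6


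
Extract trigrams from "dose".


Word: "dose" (length 4)
Number of trigrams = 4 - 3 + 1 = 2
  Position 0: "dos"
  Position 1: "ose"
Trigrams = "dos", "ose"


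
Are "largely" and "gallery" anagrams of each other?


Word 1: "largely" → sorted: aegllry
Word 2: "gallery" → sorted: aegllry
Same letters? aegllry == aegllry
Anagram = Yes


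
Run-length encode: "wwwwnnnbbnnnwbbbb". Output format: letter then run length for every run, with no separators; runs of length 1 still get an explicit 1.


String: "wwwwnnnbbnnnwbbbb"
Scanning for consecutive runs:
  'w' x 4
  'n' x 3
  'b' x 2
  'n' x 3
  'w' x 1
  'b' x 4
RLE = "w4n3b2n3w1b4"


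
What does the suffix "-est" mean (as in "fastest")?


Suffix: -est
Example: fastest (fast + -est)
Meaning = most


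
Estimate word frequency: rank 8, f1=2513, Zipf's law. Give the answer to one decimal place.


Zipf's law: f(r) = f(1) / r
f(1) = 2513
f(8) = 2513 / 8
= 314.1 occurrences


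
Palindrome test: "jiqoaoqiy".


Word: "jiqoaoqiy"
Reversed: "yiqoaoqij"
Forward == Backward? jiqoaoqiy != yiqoaoqij
Palindrome = No


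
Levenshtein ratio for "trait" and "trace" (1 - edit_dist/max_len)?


Word 1: "trait" (length 5)
Word 2: "trace" (length 5)
One optimal edit sequence:
  1. keep 't'
  2. keep 'r'
  3. keep 'a'
  4. substitute 'i' -> 'c'  (+1)
  5. substitute 't' -> 'e'  (+1)
Edit distance = 2
Max length = max(5, 5) = 5
Similarity = 1 - 2/5
= 0.6000


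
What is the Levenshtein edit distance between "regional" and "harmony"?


Word 1: "regional" (length 8)
Word 2: "harmony" (length 7)
One optimal edit sequence (insert/delete/substitute each cost 1):
  1. substitute 'r' -> 'h'  (+1)
  2. substitute 'e' -> 'a'  (+1)
  3. substitute 'g' -> 'r'  (+1)
  4. substitute 'i' -> 'm'  (+1)
  5. keep 'o'
  6. keep 'n'
  7. delete 'a'  (+1)
  8. substitute 'l' -> 'y'  (+1)
Total edit operations: 6
Edit distance = 6


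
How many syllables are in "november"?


Word: "november"
Syllable breakdown: no-vem-ber
Counting: 3 parts
= 3 syllables


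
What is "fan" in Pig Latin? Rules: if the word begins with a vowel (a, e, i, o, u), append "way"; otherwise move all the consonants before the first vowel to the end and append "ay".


Word: "fan"
Starts with consonant(s) → move to end, add 'ay'
Consonant cluster: "f"
Pig Latin = "anfay"


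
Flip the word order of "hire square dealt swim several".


Original: "hire square dealt swim several"
Words (1..n): hire | square | dealt | swim | several
Reversed (n..1): several | swim | dealt | square | hire
Result = "several swim dealt square hire"


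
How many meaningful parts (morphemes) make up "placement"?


Word: "placement"
Morphemes: place + -ment
Each morpheme carries meaning
= 2 morphemes


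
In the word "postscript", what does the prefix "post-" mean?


Prefix: post-
As in: postscript -> post- + script
Meaning = after


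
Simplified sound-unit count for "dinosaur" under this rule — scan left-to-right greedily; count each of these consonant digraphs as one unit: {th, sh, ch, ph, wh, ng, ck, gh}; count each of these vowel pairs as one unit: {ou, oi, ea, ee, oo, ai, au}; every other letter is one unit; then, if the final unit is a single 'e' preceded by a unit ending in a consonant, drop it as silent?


Word: "dinosaur" (8 letters)
Left-to-right scan:
  1. 'd' (letter)
  2. 'i' (letter)
  3. 'n' (letter)
  4. 'o' (letter)
  5. 's' (letter)
  6. 'au' (vowel-pair)
  7. 'r' (letter)
Units from scan: 7
Sound units = 7 units


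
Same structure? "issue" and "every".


Pattern of "issue": [0, 1, 1, 2, 3]
Pattern of "every": [0, 1, 0, 2, 3]
Patterns do not match
Same pattern = No


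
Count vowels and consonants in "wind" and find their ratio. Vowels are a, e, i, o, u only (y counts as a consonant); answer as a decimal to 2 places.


Word: "wind"
Vowels (a,e,i,o,u): 1
Consonants: 3
Ratio = 1/3
= 0.33


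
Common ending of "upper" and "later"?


Word 1: "upper"
Word 2: "later"
Comparing from end:
  Pos -1: 'r' == 'r'
  Pos -2: 'e' == 'e'
  Pos -3: 'p' != 't' (stop)
LCS = "er" (length 2)


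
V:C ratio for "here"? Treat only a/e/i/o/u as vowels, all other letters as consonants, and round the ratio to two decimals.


Word: "here"
Vowels (a,e,i,o,u): 2
Consonants: 2
Ratio = 2/2
= 1.00


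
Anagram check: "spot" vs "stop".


Word 1: "spot" → sorted: opst
Word 2: "stop" → sorted: opst
Same letters? opst == opst
Anagram = Yes


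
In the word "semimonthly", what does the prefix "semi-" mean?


Prefix: semi-
Example: semimonthly = semi- + monthly
Meaning = half


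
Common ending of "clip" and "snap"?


Word 1: "clip"
Word 2: "snap"
Comparing from end:
  Pos -1: 'p' == 'p'
  Pos -2: 'i' != 'a' (stop)
LCS = "p" (length 1)


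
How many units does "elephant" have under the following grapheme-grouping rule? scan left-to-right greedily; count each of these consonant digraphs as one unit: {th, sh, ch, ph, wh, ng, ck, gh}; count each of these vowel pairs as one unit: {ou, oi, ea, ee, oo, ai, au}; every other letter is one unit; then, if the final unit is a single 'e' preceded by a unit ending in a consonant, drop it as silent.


Word: "elephant" (8 letters)
Left-to-right scan:
  [1] 'e' (letter)
  [2] 'l' (letter)
  [3] 'e' (letter)
  [4] 'ph' (digraph)
  [5] 'a' (letter)
  [6] 'n' (letter)
  [7] 't' (letter)
Units from scan: 7
Sound units = 7 units


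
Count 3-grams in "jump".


Word: "jump" (length 4)
Number of 3-grams = length - 3 + 1 = 4 - 3 + 1
= 2


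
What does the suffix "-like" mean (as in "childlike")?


Suffix: -like
As in: childlike -> child + -like
Meaning = resembling


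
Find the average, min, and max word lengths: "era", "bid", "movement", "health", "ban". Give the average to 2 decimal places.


Lengths: "era"=3, "bid"=3, "movement"=8, "health"=6, "ban"=3
Sum = 23, Count = 5
Average = 23/5 = 4.60
= avg=4.60, min=3, max=8


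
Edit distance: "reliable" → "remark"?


Word 1: "reliable" (length 8)
Word 2: "remark" (length 6)
One optimal edit sequence (insert/delete/substitute each cost 1):
  1. keep 'r'
  2. keep 'e'
  3. delete 'l'  (+1)
  4. substitute 'i' -> 'm'  (+1)
  5. keep 'a'
  6. delete 'b'  (+1)
  7. substitute 'l' -> 'r'  (+1)
  8. substitute 'e' -> 'k'  (+1)
Total edit operations: 5
Edit distance = 5


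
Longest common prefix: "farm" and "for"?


Word 1: "farm"
Word 2: "for"
Comparing from start:
  Pos 0: 'f' == 'f'
  Pos 1: 'a' != 'o' (stop)
LCP = "f" (length 1)


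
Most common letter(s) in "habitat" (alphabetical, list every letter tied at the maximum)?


Word: "habitat"
Letter counts:
  'a': 2
  'b': 1
  'h': 1
  'i': 1
  't': 2
Maximum count = 2
Most frequent = 'a', 't' (2 times each)


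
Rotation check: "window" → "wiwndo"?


Word: "window", Candidate: "wiwndo"
Method: check if candidate is substring of word+word
"windowwindow" contains "wiwndo"? No
Is rotation = No


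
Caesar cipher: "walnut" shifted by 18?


Word: "walnut"
Shift: 18
Each letter → (letter + shift) mod 26:
  'w' (22) + 18 = 14 → 'o'
  'a' (0) + 18 = 18 → 's'
  'l' (11) + 18 = 3 → 'd'
  'n' (13) + 18 = 5 → 'f'
  'u' (20) + 18 = 12 → 'm'
  't' (19) + 18 = 11 → 'l'
Result = "osdfml"


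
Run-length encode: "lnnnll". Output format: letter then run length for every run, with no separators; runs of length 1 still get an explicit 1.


String: "lnnnll"
Scanning for consecutive runs:
  'l' x 1
  'n' x 3
  'l' x 2
RLE = "l1n3l2"


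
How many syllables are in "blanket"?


Word: "blanket"
Syllable breakdown: blan · ket
Counting: 2 parts
= 2 syllables


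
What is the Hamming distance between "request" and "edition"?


Comparing character by character (same length = 7):
  Pos 0: 'r' vs 'e' !=
  Pos 1: 'e' vs 'd' !=
  Pos 2: 'q' vs 'i' !=
  Pos 3: 'u' vs 't' !=
  Pos 4: 'e' vs 'i' !=
  Pos 5: 's' vs 'o' !=
  Pos 6: 't' vs 'n' !=
Hamming distance = 7


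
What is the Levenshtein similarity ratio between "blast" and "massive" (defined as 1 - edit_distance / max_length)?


Word 1: "blast" (length 5)
Word 2: "massive" (length 7)
One optimal edit sequence:
  1. substitute 'b' -> 'm'  (+1)
  2. substitute 'l' -> 'a'  (+1)
  3. substitute 'a' -> 's'  (+1)
  4. keep 's'
  5. insert 'i'  (+1)
  6. insert 'v'  (+1)
  7. substitute 't' -> 'e'  (+1)
Edit distance = 6
Max length = max(5, 7) = 7
Similarity = 1 - 6/7
= 0.1429


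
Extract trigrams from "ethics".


Word: "ethics" (length 6)
Number of trigrams = 6 - 3 + 1 = 4
  Position 0: "eth"
  Position 1: "thi"
  Position 2: "hic"
  Position 3: "ics"
Trigrams = "eth", "thi", "hic", "ics"


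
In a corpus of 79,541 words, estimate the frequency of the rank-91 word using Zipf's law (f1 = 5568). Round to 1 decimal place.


Zipf's law: f(r) = f(1) / r
f(1) = 5568
f(91) = 5568 / 91
= 61.2 occurrences


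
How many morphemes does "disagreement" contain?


Word: "disagreement"
Morphemes: dis- + agree + -ment
Each morpheme carries meaning
= 3 morphemes


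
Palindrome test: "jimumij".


Word: "jimumij"
Reversed: "jimumij"
Forward == Backward? jimumij == jimumij
Palindrome = Yes


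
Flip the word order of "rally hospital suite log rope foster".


Original: "rally hospital suite log rope foster"
Words (1..n): rally | hospital | suite | log | rope | foster
Reversed (n..1): foster | rope | log | suite | hospital | rally
Result = "foster rope log suite hospital rally"


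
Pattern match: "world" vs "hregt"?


Pattern of "world": [0, 1, 2, 3, 4]
Pattern of "hregt": [0, 1, 2, 3, 4]
Patterns match
Same pattern = Yes


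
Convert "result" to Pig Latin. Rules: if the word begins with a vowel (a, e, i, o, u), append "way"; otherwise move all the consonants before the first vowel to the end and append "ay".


Word: "result"
Starts with consonant(s) → move to end, add 'ay'
Consonant cluster: "r"
Pig Latin = "esultray"


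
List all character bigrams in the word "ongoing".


Word: "ongoing" (length 7)
Number of bigrams = 7 - 2 + 1 = 6
  Position 0: "on"
  Position 1: "ng"
  Position 2: "go"
  Position 3: "oi"
  Position 4: "in"
  Position 5: "ng"
Bigrams = "on", "ng", "go", "oi", "in", "ng"


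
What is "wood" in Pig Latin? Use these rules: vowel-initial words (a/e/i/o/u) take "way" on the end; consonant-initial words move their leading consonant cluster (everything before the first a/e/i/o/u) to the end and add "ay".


Word: "wood"
Starts with consonant(s) → move to end, add 'ay'
Consonant cluster: "w"
Pig Latin = "oodway"


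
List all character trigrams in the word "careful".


Word: "careful" (length 7)
Number of trigrams = 7 - 3 + 1 = 5
  Position 0: "car"
  Position 1: "are"
  Position 2: "ref"
  Position 3: "efu"
  Position 4: "ful"
Trigrams = "car", "are", "ref", "efu", "ful"


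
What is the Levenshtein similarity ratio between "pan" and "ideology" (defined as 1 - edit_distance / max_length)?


Word 1: "pan" (length 3)
Word 2: "ideology" (length 8)
One optimal edit sequence:
  1. insert 'i'  (+1)
  2. insert 'd'  (+1)
  3. insert 'e'  (+1)
  4. insert 'o'  (+1)
  5. insert 'l'  (+1)
  6. substitute 'p' -> 'o'  (+1)
  7. substitute 'a' -> 'g'  (+1)
  8. substitute 'n' -> 'y'  (+1)
Edit distance = 8
Max length = max(3, 8) = 8
Similarity = 1 - 8/8
= 0.0000


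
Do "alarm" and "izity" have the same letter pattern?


Pattern of "alarm": [0, 1, 0, 2, 3]
Pattern of "izity": [0, 1, 0, 2, 3]
Patterns match
Same pattern = Yes


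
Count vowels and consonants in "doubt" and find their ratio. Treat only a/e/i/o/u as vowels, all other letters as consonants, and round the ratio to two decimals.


Word: "doubt"
Vowels (a,e,i,o,u): 2
Consonants: 3
Ratio = 2/3
= 0.67


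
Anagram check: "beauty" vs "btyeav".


Word 1: "beauty" → sorted: abetuy
Word 2: "btyeav" → sorted: abetvy
Same letters? abetuy != abetvy
Anagram = No


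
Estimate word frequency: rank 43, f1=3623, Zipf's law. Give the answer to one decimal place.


Zipf's law: f(r) = f(1) / r
f(1) = 3623
f(43) = 3623 / 43
= 84.3 occurrences


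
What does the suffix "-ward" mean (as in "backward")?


Suffix: -ward
As in: backward -> back + -ward
Meaning = in the direction of


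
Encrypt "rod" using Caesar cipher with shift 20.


Word: "rod"
Shift: 20
Each letter → (letter + shift) mod 26:
  'r' (17) + 20 = 11 → 'l'
  'o' (14) + 20 = 8 → 'i'
  'd' (3) + 20 = 23 → 'x'
Result = "lix"


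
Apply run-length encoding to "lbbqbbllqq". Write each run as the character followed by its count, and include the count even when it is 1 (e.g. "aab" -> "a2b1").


String: "lbbqbbllqq"
Scanning for consecutive runs:
  'l' x 1
  'b' x 2
  'q' x 1
  'b' x 2
  'l' x 2
  'q' x 2
RLE = "l1b2q1b2l2q2"


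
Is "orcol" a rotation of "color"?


Word: "color", Candidate: "orcol"
Method: check if candidate is substring of word+word
"colorcolor" contains "orcol"? Yes
Is rotation = Yes


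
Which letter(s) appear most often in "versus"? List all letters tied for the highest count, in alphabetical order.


Word: "versus"
Letter counts:
  'e': 1
  'r': 1
  's': 2
  'u': 1
  'v': 1
Maximum count = 2
Most frequent = 's' (2 times each)


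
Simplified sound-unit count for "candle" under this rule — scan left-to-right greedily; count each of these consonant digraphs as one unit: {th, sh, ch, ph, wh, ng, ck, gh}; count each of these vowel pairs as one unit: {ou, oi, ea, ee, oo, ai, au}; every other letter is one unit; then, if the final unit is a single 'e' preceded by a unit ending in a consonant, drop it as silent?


Word: "candle" (6 letters)
Left-to-right scan:
  [1] 'c' (letter)
  [2] 'a' (letter)
  [3] 'n' (letter)
  [4] 'd' (letter)
  [5] 'l' (letter)
  [6] 'e' (letter)
Units from scan: 6
Final unit is 'e' after a consonant -> drop as silent (-1)
Sound units = 5 units


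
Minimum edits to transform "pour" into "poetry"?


Word 1: "pour" (length 4)
Word 2: "poetry" (length 6)
One optimal edit sequence (insert/delete/substitute each cost 1):
  1. keep 'p'
  2. keep 'o'
  3. insert 'e'  (+1)
  4. substitute 'u' -> 't'  (+1)
  5. keep 'r'
  6. insert 'y'  (+1)
Total edit operations: 3
Edit distance = 3


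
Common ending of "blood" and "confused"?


Word 1: "blood"
Word 2: "confused"
Comparing from end:
  Pos -1: 'd' == 'd'
  Pos -2: 'o' != 'e' (stop)
LCS = "d" (length 1)


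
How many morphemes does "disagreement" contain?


Word: "disagreement"
Morphemes: dis- | agree | -ment
Each morpheme carries meaning
= 3 morphemes


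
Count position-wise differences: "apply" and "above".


Comparing character by character (same length = 5):
  Pos 0: 'a' vs 'a' =
  Pos 1: 'p' vs 'b' !=
  Pos 2: 'p' vs 'o' !=
  Pos 3: 'l' vs 'v' !=
  Pos 4: 'y' vs 'e' !=
Hamming distance = 4


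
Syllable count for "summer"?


Word: "summer"
Syllable breakdown: sum | mer
Counting: 2 parts
= 2 syllables


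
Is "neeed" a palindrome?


Word: "neeed"
Reversed: "deeen"
Forward == Backward? neeed != deeen
Palindrome = No


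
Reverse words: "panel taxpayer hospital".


Original: "panel taxpayer hospital"
Words (1..n): panel | taxpayer | hospital
Reversed (n..1): hospital | taxpayer | panel
Result = "hospital taxpayer panel"


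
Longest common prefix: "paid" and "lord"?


Word 1: "paid"
Word 2: "lord"
Comparing from start:
  Pos 0: 'p' != 'l' (stop)
LCP = "" (length 0)


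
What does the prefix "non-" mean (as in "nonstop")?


Prefix: non-
Example: nonstop (non- + stop)
Meaning = not


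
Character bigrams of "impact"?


Word: "impact" (length 6)
Number of bigrams = 6 - 2 + 1 = 5
  Position 0: "im"
  Position 1: "mp"
  Position 2: "pa"
  Position 3: "ac"
  Position 4: "ct"
Bigrams = "im", "mp", "pa", "ac", "ct"


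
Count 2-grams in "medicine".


Word: "medicine" (length 8)
Number of 2-grams = length - 2 + 1 = 8 - 2 + 1
= 7


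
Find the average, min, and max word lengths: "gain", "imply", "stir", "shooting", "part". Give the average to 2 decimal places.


Lengths: "gain"=4, "imply"=5, "stir"=4, "shooting"=8, "part"=4
Sum = 25, Count = 5
Average = 25/5 = 5.00
= avg=5.00, min=4, max=8


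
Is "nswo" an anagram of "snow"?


Word 1: "snow" → sorted: nosw
Word 2: "nswo" → sorted: nosw
Same letters? nosw == nosw
Anagram = Yes


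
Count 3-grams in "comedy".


Word: "comedy" (length 6)
Number of 3-grams = length - 3 + 1 = 6 - 3 + 1
= 4


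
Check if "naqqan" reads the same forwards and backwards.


Word: "naqqan"
Reversed: "naqqan"
Forward == Backward? naqqan == naqqan
Palindrome = Yes


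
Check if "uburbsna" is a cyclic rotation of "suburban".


Word: "suburban", Candidate: "uburbsna"
Method: check if candidate is substring of word+word
"suburbansuburban" contains "uburbsna"? No
Is rotation = No


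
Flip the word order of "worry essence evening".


Original: "worry essence evening"
Words (1..n): worry | essence | evening
Reversed (n..1): evening | essence | worry
Result = "evening essence worry"


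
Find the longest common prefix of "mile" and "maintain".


Word 1: "mile"
Word 2: "maintain"
Comparing from start:
  Pos 0: 'm' == 'm'
  Pos 1: 'i' != 'a' (stop)
LCP = "m" (length 1)


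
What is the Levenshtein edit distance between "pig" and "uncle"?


Word 1: "pig" (length 3)
Word 2: "uncle" (length 5)
One optimal edit sequence (insert/delete/substitute each cost 1):
  1. insert 'u'  (+1)
  2. insert 'n'  (+1)
  3. substitute 'p' -> 'c'  (+1)
  4. substitute 'i' -> 'l'  (+1)
  5. substitute 'g' -> 'e'  (+1)
Total edit operations: 5
Edit distance = 5


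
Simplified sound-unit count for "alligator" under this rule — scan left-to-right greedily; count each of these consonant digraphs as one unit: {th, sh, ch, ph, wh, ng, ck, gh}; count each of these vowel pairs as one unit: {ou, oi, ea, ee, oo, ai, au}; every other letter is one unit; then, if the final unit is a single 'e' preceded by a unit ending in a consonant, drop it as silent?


Word: "alligator" (9 letters)
Left-to-right scan:
  1. 'a' (letter)
  2. 'l' (letter)
  3. 'l' (letter)
  4. 'i' (letter)
  5. 'g' (letter)
  6. 'a' (letter)
  7. 't' (letter)
  8. 'o' (letter)
  9. 'r' (letter)
Units from scan: 9
Sound units = 9 units


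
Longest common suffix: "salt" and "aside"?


Word 1: "salt"
Word 2: "aside"
Comparing from end:
  Pos -1: 't' != 'e' (stop)
LCS = "" (length 0)


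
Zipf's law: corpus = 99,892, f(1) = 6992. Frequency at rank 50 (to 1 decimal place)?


Zipf's law: f(r) = f(1) / r
f(1) = 6992
f(50) = 6992 / 50
= 139.8 occurrences


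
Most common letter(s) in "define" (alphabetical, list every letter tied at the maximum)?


Word: "define"
Letter counts:
  'd': 1
  'e': 2
  'f': 1
  'i': 1
  'n': 1
Maximum count = 2
Most frequent = 'e' (2 times each)


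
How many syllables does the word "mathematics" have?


Word: "mathematics"
Syllable breakdown: math-e-mat-ics
Counting: 4 parts
= 4 syllables


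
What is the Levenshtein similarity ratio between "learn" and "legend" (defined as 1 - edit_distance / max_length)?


Word 1: "learn" (length 5)
Word 2: "legend" (length 6)
One optimal edit sequence:
  1. keep 'l'
  2. keep 'e'
  3. substitute 'a' -> 'g'  (+1)
  4. substitute 'r' -> 'e'  (+1)
  5. keep 'n'
  6. insert 'd'  (+1)
Edit distance = 3
Max length = max(5, 6) = 6
Similarity = 1 - 3/6
= 0.5000


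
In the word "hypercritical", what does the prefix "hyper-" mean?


Prefix: hyper-
Example: hypercritical (hyper- + critical)
Meaning = over / excessive


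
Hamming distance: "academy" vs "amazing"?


Comparing character by character (same length = 7):
  Pos 0: 'a' vs 'a' =
  Pos 1: 'c' vs 'm' !=
  Pos 2: 'a' vs 'a' =
  Pos 3: 'd' vs 'z' !=
  Pos 4: 'e' vs 'i' !=
  Pos 5: 'm' vs 'n' !=
  Pos 6: 'y' vs 'g' !=
Hamming distance = 5


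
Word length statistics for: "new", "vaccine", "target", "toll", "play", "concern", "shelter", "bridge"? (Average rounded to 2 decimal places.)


Lengths: "new"=3, "vaccine"=7, "target"=6, "toll"=4, "play"=4, "concern"=7, "shelter"=7, "bridge"=6
Sum = 44, Count = 8
Average = 44/8 = 5.50
= avg=5.50, min=3, max=7


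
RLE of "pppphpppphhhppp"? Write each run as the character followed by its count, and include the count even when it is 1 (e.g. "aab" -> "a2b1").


String: "pppphpppphhhppp"
Scanning for consecutive runs:
  'p' x 4
  'h' x 1
  'p' x 4
  'h' x 3
  'p' x 3
RLE = "p4h1p4h3p3"


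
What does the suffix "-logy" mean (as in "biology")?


Suffix: -logy
As in: biology -> bio- + -logy
Meaning = study of


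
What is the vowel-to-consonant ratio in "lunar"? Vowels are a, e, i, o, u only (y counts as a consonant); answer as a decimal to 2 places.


Word: "lunar"
Vowels (a,e,i,o,u): 2
Consonants: 3
Ratio = 2/3
= 0.67


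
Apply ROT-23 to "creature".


Word: "creature"
Shift: 23
Each letter → (letter + shift) mod 26:
  'c' (2) + 23 = 25 → 'z'
  'r' (17) + 23 = 14 → 'o'
  'e' (4) + 23 = 1 → 'b'
  'a' (0) + 23 = 23 → 'x'
  't' (19) + 23 = 16 → 'q'
  'u' (20) + 23 = 17 → 'r'
  'r' (17) + 23 = 14 → 'o'
  'e' (4) + 23 = 1 → 'b'
Result = "zobxqrob"


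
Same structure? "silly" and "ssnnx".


Pattern of "silly": [0, 1, 2, 2, 3]
Pattern of "ssnnx": [0, 0, 1, 1, 2]
Patterns do not match
Same pattern = No


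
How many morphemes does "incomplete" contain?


Word: "incomplete"
Morphemes: in- + complete
Each morpheme carries meaning
= 2 morphemes


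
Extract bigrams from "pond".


Word: "pond" (length 4)
Number of bigrams = 4 - 2 + 1 = 3
  Position 0: "po"
  Position 1: "on"
  Position 2: "nd"
Bigrams = "po", "on", "nd"


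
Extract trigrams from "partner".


Word: "partner" (length 7)
Number of trigrams = 7 - 3 + 1 = 5
  Position 0: "par"
  Position 1: "art"
  Position 2: "rtn"
  Position 3: "tne"
  Position 4: "ner"
Trigrams = "par", "art", "rtn", "tne", "ner"


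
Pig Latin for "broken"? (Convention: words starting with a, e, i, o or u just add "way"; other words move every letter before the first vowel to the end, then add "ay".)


Word: "broken"
Starts with consonant(s) → move to end, add 'ay'
Consonant cluster: "br"
Pig Latin = "okenbray"


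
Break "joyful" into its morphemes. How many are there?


Word: "joyful"
Morphemes: joy | -ful
Each morpheme carries meaning
= 2 morphemes


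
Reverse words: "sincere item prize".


Original: "sincere item prize"
Words (1..n): sincere | item | prize
Reversed (n..1): prize | item | sincere
Result = "prize item sincere"


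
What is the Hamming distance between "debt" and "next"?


Comparing character by character (same length = 4):
  Pos 0: 'd' vs 'n' !=
  Pos 1: 'e' vs 'e' =
  Pos 2: 'b' vs 'x' !=
  Pos 3: 't' vs 't' =
Hamming distance = 2


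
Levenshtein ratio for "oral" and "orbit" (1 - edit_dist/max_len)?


Word 1: "oral" (length 4)
Word 2: "orbit" (length 5)
One optimal edit sequence:
  1. keep 'o'
  2. keep 'r'
  3. insert 'b'  (+1)
  4. substitute 'a' -> 'i'  (+1)
  5. substitute 'l' -> 't'  (+1)
Edit distance = 3
Max length = max(4, 5) = 5
Similarity = 1 - 3/5
= 0.4000


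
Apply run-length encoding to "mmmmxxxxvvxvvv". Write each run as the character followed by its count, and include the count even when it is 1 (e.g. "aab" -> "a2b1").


String: "mmmmxxxxvvxvvv"
Scanning for consecutive runs:
  'm' x 4
  'x' x 4
  'v' x 2
  'x' x 1
  'v' x 3
RLE = "m4x4v2x1v3"


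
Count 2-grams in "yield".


Word: "yield" (length 5)
Number of 2-grams = length - 2 + 1 = 5 - 2 + 1
= 4


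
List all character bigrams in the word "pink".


Word: "pink" (length 4)
Number of bigrams = 4 - 2 + 1 = 3
  Position 0: "pi"
  Position 1: "in"
  Position 2: "nk"
Bigrams = "pi", "in", "nk"


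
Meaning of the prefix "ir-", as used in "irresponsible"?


Prefix: ir-
As in: irresponsible -> ir- + responsible
Meaning = not


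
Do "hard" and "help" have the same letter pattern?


Pattern of "hard": [0, 1, 2, 3]
Pattern of "help": [0, 1, 2, 3]
Patterns match
Same pattern = Yes


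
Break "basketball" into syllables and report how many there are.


Word: "basketball"
Syllable breakdown: bas-ket-ball
Counting: 3 parts
= 3 syllables


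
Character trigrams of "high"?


Word: "high" (length 4)
Number of trigrams = 4 - 3 + 1 = 2
  Position 0: "hig"
  Position 1: "igh"
Trigrams = "hig", "igh"


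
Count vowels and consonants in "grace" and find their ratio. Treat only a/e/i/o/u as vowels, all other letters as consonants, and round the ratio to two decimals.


Word: "grace"
Vowels (a,e,i,o,u): 2
Consonants: 3
Ratio = 2/3
= 0.67


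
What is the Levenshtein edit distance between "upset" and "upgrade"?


Word 1: "upset" (length 5)
Word 2: "upgrade" (length 7)
One optimal edit sequence (insert/delete/substitute each cost 1):
  1. keep 'u'
  2. keep 'p'
  3. insert 'g'  (+1)
  4. insert 'r'  (+1)
  5. substitute 's' -> 'a'  (+1)
  6. substitute 'e' -> 'd'  (+1)
  7. substitute 't' -> 'e'  (+1)
Total edit operations: 5
Edit distance = 5


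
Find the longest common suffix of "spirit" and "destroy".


Word 1: "spirit"
Word 2: "destroy"
Comparing from end:
  Pos -1: 't' != 'y' (stop)
LCS = "" (length 0)


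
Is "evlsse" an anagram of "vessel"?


Word 1: "vessel" → sorted: eelssv
Word 2: "evlsse" → sorted: eelssv
Same letters? eelssv == eelssv
Anagram = Yes


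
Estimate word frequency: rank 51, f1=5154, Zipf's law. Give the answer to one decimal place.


Zipf's law: f(r) = f(1) / r
f(1) = 5154
f(51) = 5154 / 51
= 101.1 occurrences


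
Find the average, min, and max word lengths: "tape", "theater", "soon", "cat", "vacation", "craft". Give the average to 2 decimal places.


Lengths: "tape"=4, "theater"=7, "soon"=4, "cat"=3, "vacation"=8, "craft"=5
Sum = 31, Count = 6
Average = 31/6 = 5.17
= avg=5.17, min=3, max=8


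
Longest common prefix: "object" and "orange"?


Word 1: "object"
Word 2: "orange"
Comparing from start:
  Pos 0: 'o' == 'o'
  Pos 1: 'b' != 'r' (stop)
LCP = "o" (length 1)


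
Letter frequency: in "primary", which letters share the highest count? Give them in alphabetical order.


Word: "primary"
Letter counts:
  'a': 1
  'i': 1
  'm': 1
  'p': 1
  'r': 2
  'y': 1
Maximum count = 2
Most frequent = 'r' (2 times each)


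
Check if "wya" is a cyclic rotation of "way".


Word: "way", Candidate: "wya"
Method: check if candidate is substring of word+word
"wayway" contains "wya"? No
Is rotation = No


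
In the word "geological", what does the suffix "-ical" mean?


Suffix: -ical
As in: geological -> geology + -ical, with a spelling change
Meaning = relating to


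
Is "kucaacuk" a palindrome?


Word: "kucaacuk"
Reversed: "kucaacuk"
Forward == Backward? kucaacuk == kucaacuk
Palindrome = Yes


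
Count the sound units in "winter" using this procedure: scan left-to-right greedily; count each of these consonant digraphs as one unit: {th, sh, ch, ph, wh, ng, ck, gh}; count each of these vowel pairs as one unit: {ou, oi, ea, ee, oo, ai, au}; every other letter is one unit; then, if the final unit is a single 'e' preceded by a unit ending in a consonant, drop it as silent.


Word: "winter" (6 letters)
Left-to-right scan:
  [1] 'w' (letter)
  [2] 'i' (letter)
  [3] 'n' (letter)
  [4] 't' (letter)
  [5] 'e' (letter)
  [6] 'r' (letter)
Units from scan: 6
Sound units = 6 units


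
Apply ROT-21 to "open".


Word: "open"
Shift: 21
Each letter → (letter + shift) mod 26:
  'o' (14) + 21 = 9 → 'j'
  'p' (15) + 21 = 10 → 'k'
  'e' (4) + 21 = 25 → 'z'
  'n' (13) + 21 = 8 → 'i'
Result = "jkzi"


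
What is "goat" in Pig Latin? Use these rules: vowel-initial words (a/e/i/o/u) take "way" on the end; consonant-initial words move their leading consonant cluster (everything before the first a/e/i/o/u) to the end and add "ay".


Word: "goat"
Starts with consonant(s) → move to end, add 'ay'
Consonant cluster: "g"
Pig Latin = "oatgay"


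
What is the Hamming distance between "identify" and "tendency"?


Comparing character by character (same length = 8):
  Pos 0: 'i' vs 't' !=
  Pos 1: 'd' vs 'e' !=
  Pos 2: 'e' vs 'n' !=
  Pos 3: 'n' vs 'd' !=
  Pos 4: 't' vs 'e' !=
  Pos 5: 'i' vs 'n' !=
  Pos 6: 'f' vs 'c' !=
  Pos 7: 'y' vs 'y' =
Hamming distance = 7


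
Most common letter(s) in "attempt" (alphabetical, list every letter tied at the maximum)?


Word: "attempt"
Letter counts:
  'a': 1
  'e': 1
  'm': 1
  'p': 1
  't': 3
Maximum count = 3
Most frequent = 't' (3 times each)


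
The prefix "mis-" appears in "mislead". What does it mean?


Prefix: mis-
As in: mislead -> mis- + lead
Meaning = wrongly


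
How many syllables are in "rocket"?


Word: "rocket"
Syllable breakdown: rock · et
Counting: 2 parts
= 2 syllables


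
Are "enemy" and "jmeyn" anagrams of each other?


Word 1: "enemy" → sorted: eemny
Word 2: "jmeyn" → sorted: ejmny
Same letters? eemny != ejmny
Anagram = No


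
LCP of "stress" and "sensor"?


Word 1: "stress"
Word 2: "sensor"
Comparing from start:
  Pos 0: 's' == 's'
  Pos 1: 't' != 'e' (stop)
LCP = "s" (length 1)


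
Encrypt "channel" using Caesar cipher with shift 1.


Word: "channel"
Shift: 1
Each letter → (letter + shift) mod 26:
  'c' (2) + 1 = 3 → 'd'
  'h' (7) + 1 = 8 → 'i'
  'a' (0) + 1 = 1 → 'b'
  'n' (13) + 1 = 14 → 'o'
  'n' (13) + 1 = 14 → 'o'
  'e' (4) + 1 = 5 → 'f'
  'l' (11) + 1 = 12 → 'm'
Result = "diboofm"


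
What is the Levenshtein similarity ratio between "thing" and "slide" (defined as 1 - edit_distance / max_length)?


Word 1: "thing" (length 5)
Word 2: "slide" (length 5)
One optimal edit sequence:
  1. substitute 't' -> 's'  (+1)
  2. substitute 'h' -> 'l'  (+1)
  3. keep 'i'
  4. substitute 'n' -> 'd'  (+1)
  5. substitute 'g' -> 'e'  (+1)
Edit distance = 4
Max length = max(5, 5) = 5
Similarity = 1 - 4/5
= 0.2000
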